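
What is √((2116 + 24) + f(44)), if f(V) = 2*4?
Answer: 2*√537 ≈ 46.346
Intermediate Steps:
f(V) = 8
√((2116 + 24) + f(44)) = √((2116 + 24) + 8) = √(2140 + 8) = √2148 = 2*√537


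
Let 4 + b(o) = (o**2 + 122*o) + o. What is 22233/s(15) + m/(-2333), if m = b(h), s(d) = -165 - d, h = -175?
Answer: -17835623/139980 ≈ -127.42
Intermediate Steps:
b(o) = -4 + o**2 + 123*o (b(o) = -4 + ((o**2 + 122*o) + o) = -4 + (o**2 + 123*o) = -4 + o**2 + 123*o)
m = 9096 (m = -4 + (-175)**2 + 123*(-175) = -4 + 30625 - 21525 = 9096)
22233/s(15) + m/(-2333) = 22233/(-165 - 1*15) + 9096/(-2333) = 22233/(-165 - 15) + 9096*(-1/2333) = 22233/(-180) - 9096/2333 = 22233*(-1/180) - 9096/2333 = -7411/60 - 9096/2333 = -17835623/139980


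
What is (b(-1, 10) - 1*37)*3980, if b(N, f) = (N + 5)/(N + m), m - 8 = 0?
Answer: -1014900/7 ≈ -1.4499e+5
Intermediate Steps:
m = 8 (m = 8 + 0 = 8)
b(N, f) = (5 + N)/(8 + N) (b(N, f) = (N + 5)/(N + 8) = (5 + N)/(8 + N))
(b(-1, 10) - 1*37)*3980 = ((5 - 1)/(8 - 1) - 1*37)*3980 = (4/7 - 37)*3980 = -255/7*3980 = -1014900/7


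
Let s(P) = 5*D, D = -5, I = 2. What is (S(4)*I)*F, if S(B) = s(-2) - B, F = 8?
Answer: -464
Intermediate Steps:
s(P) = -25 (s(P) = 5*(-5) = -25)
S(B) = -25 - B
(S(4)*I)*F = ((-25 - 1*4)*2)*8 = ((-25 - 4)*2)*8 = -29*2*8 = -58*8 = -464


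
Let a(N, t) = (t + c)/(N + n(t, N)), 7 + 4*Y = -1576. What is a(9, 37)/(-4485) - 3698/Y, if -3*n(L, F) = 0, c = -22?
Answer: 39803689/4259853 ≈ 9.3439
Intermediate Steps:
n(L, F) = 0 (n(L, F) = -⅓*0 = 0)
Y = -1583/4 (Y = -7/4 + (¼)*(-1576) = -7/4 - 394 = -1583/4 ≈ -395.75)
a(N, t) = (-22 + t)/N (a(N, t) = (t - 22)/(N + 0) = (-22 + t)/N)
a(9, 37)/(-4485) - 3698/Y = ((-22 + 37)/9)/(-4485) - 3698/(-1583/4) = ((⅑)*15)*(-1/4485) - 3698*(-4/1583) = (5/3)*(-1/4485) + 14792/1583 = -1/2691 + 14792/1583 = 39803689/4259853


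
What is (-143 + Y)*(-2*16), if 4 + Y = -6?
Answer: 4896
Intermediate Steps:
Y = -10 (Y = -4 - 6 = -10)
(-143 + Y)*(-2*16) = (-143 - 10)*(-2*16) = -153*(-32) = 4896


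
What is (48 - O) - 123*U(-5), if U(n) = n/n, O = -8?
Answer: -67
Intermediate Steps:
U(n) = 1
(48 - O) - 123*U(-5) = (48 - 1*(-8)) - 123*1 = (48 + 8) - 123 = 56 - 123 = -67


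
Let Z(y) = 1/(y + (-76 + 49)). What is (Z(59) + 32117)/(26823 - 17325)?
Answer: 1027745/303936 ≈ 3.3815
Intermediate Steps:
Z(y) = 1/(-27 + y) (Z(y) = 1/(y - 27) = 1/(-27 + y))
(Z(59) + 32117)/(26823 - 17325) = (1/(-27 + 59) + 32117)/(26823 - 17325) = (1/32 + 32117)/9498 = (1/32 + 32117)*(1/9498) = (1027745/32)*(1/9498) = 1027745/303936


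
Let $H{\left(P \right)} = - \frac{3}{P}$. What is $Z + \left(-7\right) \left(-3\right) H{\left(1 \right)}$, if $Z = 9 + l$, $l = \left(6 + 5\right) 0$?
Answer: $-54$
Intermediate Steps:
$l = 0$ ($l = 11 \cdot 0 = 0$)
$Z = 9$ ($Z = 9 + 0 = 9$)
$Z + \left(-7\right) \left(-3\right) H{\left(1 \right)} = 9 + \left(-7\right) \left(-3\right) \left(- \frac{3}{1}\right) = 9 + 21 \left(\left(-3\right) 1\right) = 9 + 21 \left(-3\right) = 9 - 63 = -54$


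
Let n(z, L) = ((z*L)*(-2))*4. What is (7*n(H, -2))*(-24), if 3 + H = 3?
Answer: 0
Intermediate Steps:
H = 0 (H = -3 + 3 = 0)
n(z, L) = -8*L*z (n(z, L) = ((L*z)*(-2))*4 = -2*L*z*4 = -8*L*z)
(7*n(H, -2))*(-24) = (7*(-8*(-2)*0))*(-24) = (7*0)*(-24) = 0*(-24) = 0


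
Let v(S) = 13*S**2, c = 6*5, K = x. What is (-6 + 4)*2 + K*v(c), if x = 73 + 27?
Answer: 1169996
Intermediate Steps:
x = 100
K = 100
c = 30
(-6 + 4)*2 + K*v(c) = (-6 + 4)*2 + 100*(13*30**2) = -2*2 + 100*(13*900) = -4 + 100*11700 = -4 + 1170000 = 1169996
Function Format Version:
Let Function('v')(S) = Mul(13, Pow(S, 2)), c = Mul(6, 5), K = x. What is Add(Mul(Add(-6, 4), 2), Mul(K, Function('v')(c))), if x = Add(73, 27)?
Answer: 1169996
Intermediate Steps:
x = 100
K = 100
c = 30
Add(Mul(Add(-6, 4), 2), Mul(K, Function('v')(c))) = Add(Mul(Add(-6, 4), 2), Mul(100, Mul(13, Pow(30, 2)))) = Add(Mul(-2, 2), Mul(100, Mul(13, 900))) = Add(-4, Mul(100, 11700)) = Add(-4, 1170000) = 1169996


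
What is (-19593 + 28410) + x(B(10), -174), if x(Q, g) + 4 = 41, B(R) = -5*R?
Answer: 8854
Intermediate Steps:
x(Q, g) = 37 (x(Q, g) = -4 + 41 = 37)
(-19593 + 28410) + x(B(10), -174) = (-19593 + 28410) + 37 = 8817 + 37 = 8854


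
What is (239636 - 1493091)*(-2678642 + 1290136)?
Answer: 1740429788230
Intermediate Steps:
(239636 - 1493091)*(-2678642 + 1290136) = -1253455*(-1388506) = 1740429788230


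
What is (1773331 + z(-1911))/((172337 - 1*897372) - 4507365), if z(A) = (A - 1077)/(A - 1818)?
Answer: -2204251429/6503873200 ≈ -0.33891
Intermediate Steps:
z(A) = (-1077 + A)/(-1818 + A)
(1773331 + z(-1911))/((172337 - 1*897372) - 4507365) = (1773331 + (-1077 - 1911)/(-1818 - 1911))/((172337 - 1*897372) - 4507365) = (1773331 - 2988/(-3729))/((172337 - 897372) - 4507365) = (1773331 - 1/3729*(-2988))/(-725035 - 4507365) = (1773331 + 996/1243)/(-5232400) = (2204251429/1243)*(-1/5232400) = -2204251429/6503873200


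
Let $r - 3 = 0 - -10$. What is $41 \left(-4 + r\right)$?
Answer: $369$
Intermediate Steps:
$r = 13$ ($r = 3 + \left(0 - -10\right) = 3 + \left(0 + 10\right) = 3 + 10 = 13$)
$41 \left(-4 + r\right) = 41 \left(-4 + 13\right) = 41 \cdot 9 = 369$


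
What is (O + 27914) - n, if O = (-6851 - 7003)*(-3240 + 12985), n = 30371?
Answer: -135009687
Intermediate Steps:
O = -135007230 (O = -13854*9745 = -135007230)
(O + 27914) - n = (-135007230 + 27914) - 1*30371 = -134979316 - 30371 = -135009687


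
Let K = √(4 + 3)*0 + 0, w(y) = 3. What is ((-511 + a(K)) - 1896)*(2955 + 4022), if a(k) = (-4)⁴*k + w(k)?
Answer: -16772708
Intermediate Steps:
K = 0 (K = √7*0 + 0 = 0 + 0 = 0)
a(k) = 3 + 256*k (a(k) = (-4)⁴*k + 3 = 256*k + 3 = 3 + 256*k)
((-511 + a(K)) - 1896)*(2955 + 4022) = ((-511 + (3 + 256*0)) - 1896)*(2955 + 4022) = ((-511 + (3 + 0)) - 1896)*6977 = ((-511 + 3) - 1896)*6977 = (-508 - 1896)*6977 = -2404*6977 = -16772708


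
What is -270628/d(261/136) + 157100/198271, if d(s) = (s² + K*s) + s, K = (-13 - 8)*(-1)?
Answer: -34217901505412/5804780067 ≈ -5894.8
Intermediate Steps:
K = 21 (K = -21*(-1) = 21)
d(s) = s² + 22*s (d(s) = (s² + 21*s) + s = s² + 22*s)
-270628/d(261/136) + 157100/198271 = -270628*136/(261*(22 + 261/136)) + 157100/198271 = -270628/((261/136)*(3253/136)) + 157100/198271 = -270628/849033/18496 + 157100/198271 = -270628*18496/849033 + 157100/198271 = -172604672/29277 + 157100/198271 = -34217901505412/5804780067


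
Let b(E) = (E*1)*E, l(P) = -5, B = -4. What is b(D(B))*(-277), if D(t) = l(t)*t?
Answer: -110800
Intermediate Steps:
D(t) = -5*t
b(E) = E² (b(E) = E*E = E²)
b(D(B))*(-277) = (-5*(-4))²*(-277) = 20²*(-277) = 400*(-277) = -110800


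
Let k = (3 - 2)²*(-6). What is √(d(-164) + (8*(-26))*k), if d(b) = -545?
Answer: √703 ≈ 26.514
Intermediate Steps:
k = -6 (k = 1²*(-6) = 1*(-6) = -6)
√(d(-164) + (8*(-26))*k) = √(-545 + (8*(-26))*(-6)) = √(-545 - 208*(-6)) = √(-545 + 1248) = √703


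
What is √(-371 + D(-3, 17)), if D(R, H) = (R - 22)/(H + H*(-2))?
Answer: 3*I*√11866/17 ≈ 19.223*I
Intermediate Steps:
D(R, H) = -(-22 + R)/H (D(R, H) = (-22 + R)/(H - 2*H) = (-22 + R)/((-H)) = (-22 + R)*(-1/H) = -(-22 + R)/H)
√(-371 + D(-3, 17)) = √(-371 + (22 - 1*(-3))/17) = √(-371 + (22 + 3)/17) = √(-371 + (1/17)*25) = √(-371 + 25/17) = √(-6282/17) = 3*I*√11866/17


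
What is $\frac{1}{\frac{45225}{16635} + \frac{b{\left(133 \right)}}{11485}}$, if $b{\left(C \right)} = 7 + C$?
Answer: $\frac{2547373}{6956507} \approx 0.36619$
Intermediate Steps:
$\frac{1}{\frac{45225}{16635} + \frac{b{\left(133 \right)}}{11485}} = \frac{1}{\frac{45225}{16635} + \frac{7 + 133}{11485}} = \frac{1}{45225 \cdot \frac{1}{16635} + 140 \cdot \frac{1}{11485}} = \frac{1}{\frac{3015}{1109} + \frac{28}{2297}} = \frac{1}{\frac{6956507}{2547373}} = \frac{2547373}{6956507}$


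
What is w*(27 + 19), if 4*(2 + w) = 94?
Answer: 989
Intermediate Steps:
w = 43/2 (w = -2 + (¼)*94 = -2 + 47/2 = 43/2 ≈ 21.500)
w*(27 + 19) = 43*(27 + 19)/2 = (43/2)*46 = 989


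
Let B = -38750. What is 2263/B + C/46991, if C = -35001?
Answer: -47181593/58738750 ≈ -0.80324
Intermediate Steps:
2263/B + C/46991 = 2263/(-38750) - 35001/46991 = 2263*(-1/38750) - 35001*1/46991 = -73/1250 - 35001/46991 = -47181593/58738750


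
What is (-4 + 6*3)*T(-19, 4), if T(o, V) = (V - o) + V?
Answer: 378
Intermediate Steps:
T(o, V) = -o + 2*V
(-4 + 6*3)*T(-19, 4) = (-4 + 6*3)*(-1*(-19) + 2*4) = (-4 + 18)*(19 + 8) = 14*27 = 378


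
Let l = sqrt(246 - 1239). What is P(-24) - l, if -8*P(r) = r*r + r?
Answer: -69 - I*sqrt(993) ≈ -69.0 - 31.512*I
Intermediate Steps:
P(r) = -r/8 - r**2/8 (P(r) = -(r*r + r)/8 = -(r**2 + r)/8 = -(r + r**2)/8 = -r/8 - r**2/8)
l = I*sqrt(993) (l = sqrt(-993) = I*sqrt(993) ≈ 31.512*I)
P(-24) - l = -1/8*(-24)*(1 - 24) - I*sqrt(993) = -1/8*(-24)*(-23) - I*sqrt(993) = -69 - I*sqrt(993)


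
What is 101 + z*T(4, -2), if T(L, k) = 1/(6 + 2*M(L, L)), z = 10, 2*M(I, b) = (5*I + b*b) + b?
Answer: 2328/23 ≈ 101.22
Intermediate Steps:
M(I, b) = b/2 + b**2/2 + 5*I/2 (M(I, b) = ((5*I + b*b) + b)/2 = ((5*I + b**2) + b)/2 = ((b**2 + 5*I) + b)/2 = (b + b**2 + 5*I)/2 = b/2 + b**2/2 + 5*I/2)
T(L, k) = 1/(6 + L**2 + 6*L) (T(L, k) = 1/(6 + 2*(L/2 + L**2/2 + 5*L/2)) = 1/(6 + 2*(L**2/2 + 3*L)) = 1/(6 + (L**2 + 6*L)) = 1/(6 + L**2 + 6*L))
101 + z*T(4, -2) = 101 + 10/(6 + 4**2 + 6*4) = 101 + 10/(6 + 16 + 24) = 101 + 10/46 = 101 + 10*(1/46) = 101 + 5/23 = 2328/23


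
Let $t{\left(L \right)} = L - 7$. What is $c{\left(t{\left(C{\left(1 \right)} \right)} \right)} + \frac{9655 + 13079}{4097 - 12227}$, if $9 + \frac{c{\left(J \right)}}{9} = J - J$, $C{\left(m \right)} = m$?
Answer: $- \frac{113544}{1355} \approx -83.796$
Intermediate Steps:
$t{\left(L \right)} = -7 + L$
$c{\left(J \right)} = -81$ ($c{\left(J \right)} = -81 + 9 \left(J - J\right) = -81 + 9 \cdot 0 = -81 + 0 = -81$)
$c{\left(t{\left(C{\left(1 \right)} \right)} \right)} + \frac{9655 + 13079}{4097 - 12227} = -81 + \frac{9655 + 13079}{4097 - 12227} = -81 + \frac{22734}{-8130} = -81 + 22734 \left(- \frac{1}{8130}\right) = -81 - \frac{3789}{1355} = - \frac{113544}{1355}$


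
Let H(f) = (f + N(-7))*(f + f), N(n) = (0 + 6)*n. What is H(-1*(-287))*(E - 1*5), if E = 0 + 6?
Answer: 140630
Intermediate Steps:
E = 6
N(n) = 6*n
H(f) = 2*f*(-42 + f) (H(f) = (f + 6*(-7))*(f + f) = (f - 42)*(2*f) = (-42 + f)*(2*f) = 2*f*(-42 + f))
H(-1*(-287))*(E - 1*5) = (2*(-1*(-287))*(-42 - 1*(-287)))*(6 - 1*5) = (2*287*(-42 + 287))*(6 - 5) = (2*287*245)*1 = 140630*1 = 140630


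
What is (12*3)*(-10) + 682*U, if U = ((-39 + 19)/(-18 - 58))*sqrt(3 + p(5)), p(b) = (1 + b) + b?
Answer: -360 + 3410*sqrt(14)/19 ≈ 311.53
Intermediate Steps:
p(b) = 1 + 2*b
U = 5*sqrt(14)/19 (U = ((-39 + 19)/(-18 - 58))*sqrt(3 + (1 + 2*5)) = (-20/(-76))*sqrt(3 + (1 + 10)) = (-20*(-1/76))*sqrt(3 + 11) = 5*sqrt(14)/19 ≈ 0.98465)
(12*3)*(-10) + 682*U = (12*3)*(-10) + 682*(5*sqrt(14)/19) = 36*(-10) + 3410*sqrt(14)/19 = -360 + 3410*sqrt(14)/19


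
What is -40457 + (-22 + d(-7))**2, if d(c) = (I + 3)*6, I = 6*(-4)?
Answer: -18553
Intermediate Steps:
I = -24
d(c) = -126 (d(c) = (-24 + 3)*6 = -21*6 = -126)
-40457 + (-22 + d(-7))**2 = -40457 + (-22 - 126)**2 = -40457 + (-148)**2 = -40457 + 21904 = -18553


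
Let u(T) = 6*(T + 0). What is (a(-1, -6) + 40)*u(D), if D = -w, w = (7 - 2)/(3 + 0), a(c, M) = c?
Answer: -390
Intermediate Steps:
w = 5/3 ≈ 1.6667
D = -5/3 (D = -1*5/3 = -5/3 ≈ -1.6667)
u(T) = 6*T
(a(-1, -6) + 40)*u(D) = (-1 + 40)*(6*(-5/3)) = 39*(-10) = -390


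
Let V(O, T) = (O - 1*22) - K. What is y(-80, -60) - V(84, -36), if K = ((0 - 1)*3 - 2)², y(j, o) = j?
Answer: -117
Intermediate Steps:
K = 25 (K = (-1*3 - 2)² = (-3 - 2)² = (-5)² = 25)
V(O, T) = -47 + O (V(O, T) = (O - 1*22) - 1*25 = (O - 22) - 25 = (-22 + O) - 25 = -47 + O)
y(-80, -60) - V(84, -36) = -80 - (-47 + 84) = -80 - 1*37 = -80 - 37 = -117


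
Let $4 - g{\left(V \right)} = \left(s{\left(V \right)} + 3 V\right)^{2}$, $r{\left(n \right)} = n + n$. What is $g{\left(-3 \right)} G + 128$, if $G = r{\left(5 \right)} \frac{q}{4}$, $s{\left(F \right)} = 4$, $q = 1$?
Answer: $\frac{151}{2} \approx 75.5$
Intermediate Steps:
$r{\left(n \right)} = 2 n$
$G = \frac{5}{2}$ ($G = 2 \cdot 5 \cdot 1 \cdot \frac{1}{4} = 10 \cdot 1 \cdot \frac{1}{4} = 10 \cdot \frac{1}{4} = \frac{5}{2} \approx 2.5$)
$g{\left(V \right)} = 4 - \left(4 + 3 V\right)^{2}$
$g{\left(-3 \right)} G + 128 = \left(4 - \left(4 + 3 \left(-3\right)\right)^{2}\right) \frac{5}{2} + 128 = \left(4 - \left(4 - 9\right)^{2}\right) \frac{5}{2} + 128 = \left(4 - \left(-5\right)^{2}\right) \frac{5}{2} + 128 = \left(4 - 25\right) \frac{5}{2} + 128 = \left(-21\right) \frac{5}{2} + 128 = - \frac{105}{2} + 128 = \frac{151}{2}$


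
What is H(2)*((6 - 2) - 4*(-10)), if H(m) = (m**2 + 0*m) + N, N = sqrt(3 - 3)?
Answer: 176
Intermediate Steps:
N = 0 (N = sqrt(0) = 0)
H(m) = m**2 (H(m) = (m**2 + 0*m) + 0 = (m**2 + 0) + 0 = m**2 + 0 = m**2)
H(2)*((6 - 2) - 4*(-10)) = 2**2*((6 - 2) - 4*(-10)) = 4*(4 + 40) = 4*44 = 176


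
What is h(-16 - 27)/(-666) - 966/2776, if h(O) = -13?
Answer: -151817/462204 ≈ -0.32846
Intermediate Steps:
h(-16 - 27)/(-666) - 966/2776 = -13/(-666) - 966/2776 = -13*(-1/666) - 966*1/2776 = 13/666 - 483/1388 = -151817/462204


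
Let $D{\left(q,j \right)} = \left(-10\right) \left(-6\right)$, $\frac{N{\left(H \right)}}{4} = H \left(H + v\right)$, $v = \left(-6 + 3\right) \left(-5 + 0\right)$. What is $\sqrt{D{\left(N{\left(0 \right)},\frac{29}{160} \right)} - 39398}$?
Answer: $i \sqrt{39338} \approx 198.34 i$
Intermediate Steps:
$v = 15$ ($v = \left(-3\right) \left(-5\right) = 15$)
$N{\left(H \right)} = 4 H \left(15 + H\right)$ ($N{\left(H \right)} = 4 H \left(H + 15\right) = 4 H \left(15 + H\right)$)
$D{\left(q,j \right)} = 60$
$\sqrt{D{\left(N{\left(0 \right)},\frac{29}{160} \right)} - 39398} = \sqrt{60 - 39398} = \sqrt{-39338} = i \sqrt{39338}$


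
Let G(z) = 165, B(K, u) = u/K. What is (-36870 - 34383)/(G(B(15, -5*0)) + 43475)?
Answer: -71253/43640 ≈ -1.6327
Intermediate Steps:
(-36870 - 34383)/(G(B(15, -5*0)) + 43475) = (-36870 - 34383)/(165 + 43475) = -71253/43640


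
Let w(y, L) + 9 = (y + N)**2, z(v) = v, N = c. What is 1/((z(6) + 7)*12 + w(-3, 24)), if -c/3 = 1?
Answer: 1/183 ≈ 0.0054645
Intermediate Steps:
c = -3 (c = -3*1 = -3)
N = -3
w(y, L) = -9 + (-3 + y)**2 (w(y, L) = -9 + (y - 3)**2 = -9 + (-3 + y)**2)
1/((z(6) + 7)*12 + w(-3, 24)) = 1/((6 + 7)*12 - 3*(-6 - 3)) = 1/(13*12 - 3*(-9)) = 1/(156 + 27) = 1/183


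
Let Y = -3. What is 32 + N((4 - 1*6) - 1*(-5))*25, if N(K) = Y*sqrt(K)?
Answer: 32 - 75*sqrt(3) ≈ -97.904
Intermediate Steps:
N(K) = -3*sqrt(K)
32 + N((4 - 1*6) - 1*(-5))*25 = 32 - 3*sqrt((4 - 1*6) - 1*(-5))*25 = 32 - 3*sqrt((4 - 6) + 5)*25 = 32 - 3*sqrt(-2 + 5)*25 = 32 - 3*sqrt(3)*25 = 32 - 75*sqrt(3)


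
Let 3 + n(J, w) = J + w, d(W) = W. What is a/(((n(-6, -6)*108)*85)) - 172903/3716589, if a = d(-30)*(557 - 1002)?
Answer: -163167125/1137276234 ≈ -0.14347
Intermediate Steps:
n(J, w) = -3 + J + w (n(J, w) = -3 + (J + w) = -3 + J + w)
a = 13350 (a = -30*(557 - 1002) = -30*(-445) = 13350)
a/(((n(-6, -6)*108)*85)) - 172903/3716589 = 13350/((((-3 - 6 - 6)*108)*85)) - 172903/3716589 = 13350/((-15*108*85)) - 172903*1/3716589 = 13350/((-1620*85)) - 172903/3716589 = 13350/(-137700) - 172903/3716589 = 13350*(-1/137700) - 172903/3716589 = -89/918 - 172903/3716589 = -163167125/1137276234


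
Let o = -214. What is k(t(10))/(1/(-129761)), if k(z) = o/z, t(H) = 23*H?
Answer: 13884427/115 ≈ 1.2073e+5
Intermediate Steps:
k(z) = -214/z
k(t(10))/(1/(-129761)) = (-214/(23*10))/(1/(-129761)) = (-214/230)/(-1/129761) = -214*1/230*(-129761) = -107/115*(-129761) = 13884427/115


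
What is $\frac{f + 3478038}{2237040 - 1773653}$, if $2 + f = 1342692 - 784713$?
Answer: $\frac{4036015}{463387} \approx 8.7098$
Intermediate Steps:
$f = 557977$ ($f = -2 + \left(1342692 - 784713\right) = -2 + 557979 = 557977$)
$\frac{f + 3478038}{2237040 - 1773653} = \frac{557977 + 3478038}{2237040 - 1773653} = \frac{4036015}{463387}$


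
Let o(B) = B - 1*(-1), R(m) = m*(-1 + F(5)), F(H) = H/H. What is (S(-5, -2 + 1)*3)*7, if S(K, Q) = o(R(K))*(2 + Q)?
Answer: 21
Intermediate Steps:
F(H) = 1
R(m) = 0 (R(m) = m*(-1 + 1) = m*0 = 0)
o(B) = 1 + B (o(B) = B + 1 = 1 + B)
S(K, Q) = 2 + Q (S(K, Q) = (1 + 0)*(2 + Q) = 1*(2 + Q) = 2 + Q)
(S(-5, -2 + 1)*3)*7 = ((2 + (-2 + 1))*3)*7 = ((2 - 1)*3)*7 = (1*3)*7 = 3*7 = 21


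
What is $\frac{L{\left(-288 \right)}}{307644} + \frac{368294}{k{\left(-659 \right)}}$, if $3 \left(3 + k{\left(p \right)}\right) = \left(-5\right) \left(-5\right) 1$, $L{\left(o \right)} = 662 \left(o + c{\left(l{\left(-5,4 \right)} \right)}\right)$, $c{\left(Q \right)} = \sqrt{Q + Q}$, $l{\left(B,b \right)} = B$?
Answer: $\frac{14162802813}{205096} + \frac{331 i \sqrt{10}}{153822} \approx 69055.0 + 0.0068047 i$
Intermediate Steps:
$c{\left(Q \right)} = \sqrt{2} \sqrt{Q}$ ($c{\left(Q \right)} = \sqrt{2 Q} = \sqrt{2} \sqrt{Q}$)
$L{\left(o \right)} = 662 o + 662 i \sqrt{10}$ ($L{\left(o \right)} = 662 \left(o + \sqrt{2} \sqrt{-5}\right) = 662 \left(o + \sqrt{2} i \sqrt{5}\right) = 662 \left(o + i \sqrt{10}\right) = 662 o + 662 i \sqrt{10}$)
$k{\left(p \right)} = \frac{16}{3}$ ($k{\left(p \right)} = -3 + \frac{\left(-5\right) \left(-5\right) 1}{3} = -3 + \frac{25 \cdot 1}{3} = -3 + \frac{1}{3} \cdot 25 = -3 + \frac{25}{3} = \frac{16}{3}$)
$\frac{L{\left(-288 \right)}}{307644} + \frac{368294}{k{\left(-659 \right)}} = \frac{662 \left(-288\right) + 662 i \sqrt{10}}{307644} + \frac{368294}{\frac{16}{3}} = \left(-190656 + 662 i \sqrt{10}\right) \frac{1}{307644} + 368294 \cdot \frac{3}{16} = \left(- \frac{15888}{25637} + \frac{331 i \sqrt{10}}{153822}\right) + \frac{552441}{8} = \frac{14162802813}{205096} + \frac{331 i \sqrt{10}}{153822}$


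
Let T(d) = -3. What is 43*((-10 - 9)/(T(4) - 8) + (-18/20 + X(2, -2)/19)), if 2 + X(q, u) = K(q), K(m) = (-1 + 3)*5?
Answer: 112187/2090 ≈ 53.678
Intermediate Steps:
K(m) = 10 (K(m) = 2*5 = 10)
X(q, u) = 8 (X(q, u) = -2 + 10 = 8)
43*((-10 - 9)/(T(4) - 8) + (-18/20 + X(2, -2)/19)) = 43*((-10 - 9)/(-3 - 8) + (-18/20 + 8/19)) = 43*(-19/(-11) + (-18*1/20 + 8*(1/19))) = 43*(-19*(-1/11) + (-9/10 + 8/19)) = 43*(19/11 - 91/190) = 43*(2609/2090) = 112187/2090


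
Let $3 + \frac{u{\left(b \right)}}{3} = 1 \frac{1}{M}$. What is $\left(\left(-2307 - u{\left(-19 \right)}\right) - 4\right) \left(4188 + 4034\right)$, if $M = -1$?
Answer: $-18902378$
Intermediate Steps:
$u{\left(b \right)} = -12$ ($u{\left(b \right)} = -9 + 3 \cdot 1 \frac{1}{-1} = -9 + 3 \cdot 1 \left(-1\right) = -9 + 3 \left(-1\right) = -9 - 3 = -12$)
$\left(\left(-2307 - u{\left(-19 \right)}\right) - 4\right) \left(4188 + 4034\right) = \left(\left(-2307 - -12\right) - 4\right) \left(4188 + 4034\right) = \left(\left(-2307 + 12\right) - 4\right) 8222 = \left(-2295 - 4\right) 8222 = \left(-2299\right) 8222 = -18902378$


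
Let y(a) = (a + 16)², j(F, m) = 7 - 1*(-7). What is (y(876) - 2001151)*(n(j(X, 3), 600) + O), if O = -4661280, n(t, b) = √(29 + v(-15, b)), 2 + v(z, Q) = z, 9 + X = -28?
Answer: 5619112443360 - 2410974*√3 ≈ 5.6191e+12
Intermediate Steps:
X = -37 (X = -9 - 28 = -37)
v(z, Q) = -2 + z
j(F, m) = 14 (j(F, m) = 7 + 7 = 14)
n(t, b) = 2*√3 (n(t, b) = √(29 + (-2 - 15)) = √(29 - 17) = √12 = 2*√3)
y(a) = (16 + a)²
(y(876) - 2001151)*(n(j(X, 3), 600) + O) = ((16 + 876)² - 2001151)*(2*√3 - 4661280) = (892² - 2001151)*(-4661280 + 2*√3) = (795664 - 2001151)*(-4661280 + 2*√3) = -1205487*(-4661280 + 2*√3) = 5619112443360 - 2410974*√3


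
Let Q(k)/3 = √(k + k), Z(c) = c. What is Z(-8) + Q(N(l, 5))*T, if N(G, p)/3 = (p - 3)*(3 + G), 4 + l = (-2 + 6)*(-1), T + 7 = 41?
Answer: -8 + 204*I*√15 ≈ -8.0 + 790.09*I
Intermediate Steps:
T = 34 (T = -7 + 41 = 34)
l = -8 (l = -4 + (-2 + 6)*(-1) = -4 + 4*(-1) = -4 - 4 = -8)
N(G, p) = 3*(-3 + p)*(3 + G) (N(G, p) = 3*((p - 3)*(3 + G)) = 3*((-3 + p)*(3 + G)) = 3*(-3 + p)*(3 + G))
Q(k) = 3*√2*√k (Q(k) = 3*√(k + k) = 3*√(2*k) = 3*(√2*√k) = 3*√2*√k)
Z(-8) + Q(N(l, 5))*T = -8 + (3*√2*√(-27 - 9*(-8) + 9*5 + 3*(-8)*5))*34 = -8 + (3*√2*√(-27 + 72 + 45 - 120))*34 = -8 + (3*√2*√(-30))*34 = -8 + (3*√2*(I*√30))*34 = -8 + (6*I*√15)*34 = -8 + 204*I*√15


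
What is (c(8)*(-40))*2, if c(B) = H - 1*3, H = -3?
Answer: 480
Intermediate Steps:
c(B) = -6 (c(B) = -3 - 1*3 = -3 - 3 = -6)
(c(8)*(-40))*2 = -6*(-40)*2 = 240*2 = 480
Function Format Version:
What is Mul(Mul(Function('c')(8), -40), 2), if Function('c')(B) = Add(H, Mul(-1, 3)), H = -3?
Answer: 480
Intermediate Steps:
Function('c')(B) = -6 (Function('c')(B) = Add(-3, Mul(-1, 3)) = Add(-3, -3) = -6)
Mul(Mul(Function('c')(8), -40), 2) = Mul(Mul(-6, -40), 2) = Mul(240, 2) = 480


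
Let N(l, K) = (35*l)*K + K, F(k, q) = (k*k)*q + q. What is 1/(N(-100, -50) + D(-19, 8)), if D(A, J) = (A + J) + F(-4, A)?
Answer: 1/174616 ≈ 5.7268e-6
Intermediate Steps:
F(k, q) = q + q*k² (F(k, q) = k²*q + q = q*k² + q = q + q*k²)
D(A, J) = J + 18*A (D(A, J) = (A + J) + A*(1 + (-4)²) = (A + J) + A*(1 + 16) = (A + J) + A*17 = (A + J) + 17*A = J + 18*A)
N(l, K) = K + 35*K*l (N(l, K) = 35*K*l + K = K + 35*K*l)
1/(N(-100, -50) + D(-19, 8)) = 1/(-50*(1 + 35*(-100)) + (8 + 18*(-19))) = 1/(-50*(1 - 3500) + (8 - 342)) = 1/(-50*(-3499) - 334) = 1/(174950 - 334) = 1/174616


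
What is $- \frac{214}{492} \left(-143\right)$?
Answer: $\frac{15301}{246} \approx 62.199$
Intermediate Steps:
$- \frac{214}{492} \left(-143\right) = \left(-214\right) \frac{1}{492} \left(-143\right) = \left(- \frac{107}{246}\right) \left(-143\right) = \frac{15301}{246}$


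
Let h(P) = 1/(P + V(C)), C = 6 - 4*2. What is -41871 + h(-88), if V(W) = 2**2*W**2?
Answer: -3014713/72 ≈ -41871.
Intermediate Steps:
C = -2 (C = 6 - 8 = -2)
V(W) = 4*W**2
h(P) = 1/(16 + P) (h(P) = 1/(P + 4*(-2)**2) = 1/(P + 4*4) = 1/(P + 16) = 1/(16 + P))
-41871 + h(-88) = -41871 + 1/(16 - 88) = -41871 + 1/(-72) = -41871 - 1/72 = -3014713/72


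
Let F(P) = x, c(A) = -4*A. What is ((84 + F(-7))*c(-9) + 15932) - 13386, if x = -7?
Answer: 5318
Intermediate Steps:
F(P) = -7
((84 + F(-7))*c(-9) + 15932) - 13386 = ((84 - 7)*(-4*(-9)) + 15932) - 13386 = (77*36 + 15932) - 13386 = (2772 + 15932) - 13386 = 18704 - 13386 = 5318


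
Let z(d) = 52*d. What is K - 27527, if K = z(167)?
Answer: -18843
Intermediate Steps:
K = 8684 (K = 52*167 = 8684)
K - 27527 = 8684 - 27527 = -18843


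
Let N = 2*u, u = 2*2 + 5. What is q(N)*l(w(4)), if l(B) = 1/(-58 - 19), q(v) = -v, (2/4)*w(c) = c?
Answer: 18/77 ≈ 0.23377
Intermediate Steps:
u = 9 (u = 4 + 5 = 9)
w(c) = 2*c
N = 18 (N = 2*9 = 18)
l(B) = -1/77 (l(B) = 1/(-77) = -1/77)
q(N)*l(w(4)) = -1*18*(-1/77) = -18*(-1/77) = 18/77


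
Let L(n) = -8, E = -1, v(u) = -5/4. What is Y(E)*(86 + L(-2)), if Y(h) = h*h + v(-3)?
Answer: -39/2 ≈ -19.500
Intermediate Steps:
v(u) = -5/4 (v(u) = -5*¼ = -5/4)
Y(h) = -5/4 + h² (Y(h) = h*h - 5/4 = h² - 5/4 = -5/4 + h²)
Y(E)*(86 + L(-2)) = (-5/4 + (-1)²)*(86 - 8) = (-5/4 + 1)*78 = -¼*78 = -39/2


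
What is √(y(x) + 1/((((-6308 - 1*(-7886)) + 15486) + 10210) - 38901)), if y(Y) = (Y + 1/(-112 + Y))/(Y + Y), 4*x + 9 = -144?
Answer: √254012740706481526/712758354 ≈ 0.70711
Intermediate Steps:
x = -153/4 (x = -9/4 + (¼)*(-144) = -9/4 - 36 = -153/4 ≈ -38.250)
y(Y) = (Y + 1/(-112 + Y))/(2*Y) (y(Y) = (Y + 1/(-112 + Y))/((2*Y)) = (Y + 1/(-112 + Y))*(1/(2*Y)) = (Y + 1/(-112 + Y))/(2*Y))
√(y(x) + 1/((((-6308 - 1*(-7886)) + 15486) + 10210) - 38901)) = √((1 + (-153/4)² - 112*(-153/4))/(2*(-153/4)*(-112 - 153/4)) + 1/((((-6308 - 1*(-7886)) + 15486) + 10210) - 38901)) = √((½)*(-4/153)*(1 + 23409/16 + 4284)/(-601/4) + 1/((((-6308 + 7886) + 15486) + 10210) - 38901)) = √((½)*(-4/153)*(-4/601)*(91969/16) + 1/(((1578 + 15486) + 10210) - 38901)) = √(91969/183906 + 1/((17064 + 10210) - 38901)) = √(91969/183906 + 1/(27274 - 38901)) = √(91969/183906 + 1/(-11627)) = √(91969/183906 - 1/11627) = √(1069139657/2138275062) = √254012740706481526/712758354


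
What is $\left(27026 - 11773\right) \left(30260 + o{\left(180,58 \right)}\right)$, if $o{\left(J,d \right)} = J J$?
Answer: $955752980$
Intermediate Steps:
$o{\left(J,d \right)} = J^{2}$
$\left(27026 - 11773\right) \left(30260 + o{\left(180,58 \right)}\right) = \left(27026 - 11773\right) \left(30260 + 180^{2}\right) = 15253 \left(30260 + 32400\right) = 15253 \cdot 62660 = 955752980$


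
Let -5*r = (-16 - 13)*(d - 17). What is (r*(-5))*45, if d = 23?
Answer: -7830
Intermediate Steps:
r = 174/5 (r = -(-16 - 13)*(23 - 17)/5 = -(-29)*6/5 = -⅕*(-174) = 174/5 ≈ 34.800)
(r*(-5))*45 = ((174/5)*(-5))*45 = -174*45 = -7830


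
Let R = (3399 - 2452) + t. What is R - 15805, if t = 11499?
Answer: -3359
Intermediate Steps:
R = 12446 (R = (3399 - 2452) + 11499 = 947 + 11499 = 12446)
R - 15805 = 12446 - 15805 = -3359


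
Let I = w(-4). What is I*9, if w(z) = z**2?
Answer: 144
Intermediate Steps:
I = 16 (I = (-4)**2 = 16)
I*9 = 16*9 = 144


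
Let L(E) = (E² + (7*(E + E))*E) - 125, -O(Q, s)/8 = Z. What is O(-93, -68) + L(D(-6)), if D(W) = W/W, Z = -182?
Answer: 1346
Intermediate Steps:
O(Q, s) = 1456 (O(Q, s) = -8*(-182) = 1456)
D(W) = 1
L(E) = -125 + 15*E² (L(E) = (E² + (7*(2*E))*E) - 125 = (E² + (14*E)*E) - 125 = (E² + 14*E²) - 125 = 15*E² - 125 = -125 + 15*E²)
O(-93, -68) + L(D(-6)) = 1456 + (-125 + 15*1²) = 1456 + (-125 + 15*1) = 1456 + (-125 + 15) = 1456 - 110 = 1346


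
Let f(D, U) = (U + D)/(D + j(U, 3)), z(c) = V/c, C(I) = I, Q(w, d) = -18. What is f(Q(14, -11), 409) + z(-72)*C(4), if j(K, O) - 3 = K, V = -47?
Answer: 6389/1773 ≈ 3.6035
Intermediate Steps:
j(K, O) = 3 + K
z(c) = -47/c
f(D, U) = (D + U)/(3 + D + U) (f(D, U) = (U + D)/(D + (3 + U)) = (D + U)/(3 + D + U))
f(Q(14, -11), 409) + z(-72)*C(4) = (-18 + 409)/(3 - 18 + 409) - 47/(-72)*4 = 391/394 - 47*(-1/72)*4 = (1/394)*391 + (47/72)*4 = 391/394 + 47/18 = 6389/1773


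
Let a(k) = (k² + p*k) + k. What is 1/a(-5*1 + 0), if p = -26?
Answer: 1/150 ≈ 0.0066667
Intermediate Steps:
a(k) = k² - 25*k (a(k) = (k² - 26*k) + k = k² - 25*k)
1/a(-5*1 + 0) = 1/((-5*1 + 0)*(-25 + (-5*1 + 0))) = 1/((-5 + 0)*(-25 + (-5 + 0))) = 1/(-5*(-25 - 5)) = 1/(-5*(-30)) = 1/150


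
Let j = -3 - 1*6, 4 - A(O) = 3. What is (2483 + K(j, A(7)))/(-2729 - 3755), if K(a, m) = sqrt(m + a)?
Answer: -2483/6484 - I*sqrt(2)/3242 ≈ -0.38294 - 0.00043622*I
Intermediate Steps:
A(O) = 1 (A(O) = 4 - 1*3 = 4 - 3 = 1)
j = -9 (j = -3 - 6 = -9)
K(a, m) = sqrt(a + m)
(2483 + K(j, A(7)))/(-2729 - 3755) = (2483 + sqrt(-9 + 1))/(-2729 - 3755) = (2483 + sqrt(-8))/(-6484) = (2483 + 2*I*sqrt(2))*(-1/6484) = -2483/6484 - I*sqrt(2)/3242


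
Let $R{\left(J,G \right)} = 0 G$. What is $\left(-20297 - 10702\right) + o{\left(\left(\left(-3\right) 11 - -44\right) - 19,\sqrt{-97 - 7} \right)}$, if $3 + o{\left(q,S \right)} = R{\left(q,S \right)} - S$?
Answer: $-31002 - 2 i \sqrt{26} \approx -31002.0 - 10.198 i$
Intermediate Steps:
$R{\left(J,G \right)} = 0$
$o{\left(q,S \right)} = -3 - S$ ($o{\left(q,S \right)} = -3 + \left(0 - S\right) = -3 - S$)
$\left(-20297 - 10702\right) + o{\left(\left(\left(-3\right) 11 - -44\right) - 19,\sqrt{-97 - 7} \right)} = \left(-20297 - 10702\right) - \left(3 + \sqrt{-97 - 7}\right) = -30999 - \left(3 + \sqrt{-104}\right) = -30999 - \left(3 + 2 i \sqrt{26}\right) = -31002 - 2 i \sqrt{26}$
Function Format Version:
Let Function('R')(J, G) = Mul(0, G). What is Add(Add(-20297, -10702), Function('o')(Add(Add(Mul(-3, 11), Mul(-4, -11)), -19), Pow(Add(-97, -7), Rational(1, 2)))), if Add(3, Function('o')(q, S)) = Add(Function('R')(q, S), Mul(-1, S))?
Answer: Add(-31002, Mul(-2, I, Pow(26, Rational(1, 2)))) ≈ Add(-31002., Mul(-10.198, I))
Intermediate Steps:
Function('R')(J, G) = 0
Function('o')(q, S) = Add(-3, Mul(-1, S)) (Function('o')(q, S) = Add(-3, Add(0, Mul(-1, S))) = Add(-3, Mul(-1, S)))
Add(Add(-20297, -10702), Function('o')(Add(Add(Mul(-3, 11), Mul(-4, -11)), -19), Pow(Add(-97, -7), Rational(1, 2)))) = Add(Add(-20297, -10702), Add(-3, Mul(-1, Pow(Add(-97, -7), Rational(1, 2))))) = Add(-30999, Add(-3, Mul(-1, Pow(-104, Rational(1, 2))))) = Add(-30999, Add(-3, Mul(-1, Mul(2, I, Pow(26, Rational(1, 2)))))) = Add(-30999, Add(-3, Mul(-2, I, Pow(26, Rational(1, 2))))) = Add(-31002, Mul(-2, I, Pow(26, Rational(1, 2))))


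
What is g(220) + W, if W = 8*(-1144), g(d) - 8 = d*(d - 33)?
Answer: 31996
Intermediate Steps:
g(d) = 8 + d*(-33 + d) (g(d) = 8 + d*(d - 33) = 8 + d*(-33 + d))
W = -9152
g(220) + W = (8 + 220² - 33*220) - 9152 = (8 + 48400 - 7260) - 9152 = 41148 - 9152 = 31996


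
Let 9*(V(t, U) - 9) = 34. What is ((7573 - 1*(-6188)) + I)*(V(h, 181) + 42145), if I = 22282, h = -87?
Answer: 13675435060/9 ≈ 1.5195e+9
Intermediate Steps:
V(t, U) = 115/9 (V(t, U) = 9 + (⅑)*34 = 9 + 34/9 = 115/9)
((7573 - 1*(-6188)) + I)*(V(h, 181) + 42145) = ((7573 - 1*(-6188)) + 22282)*(115/9 + 42145) = ((7573 + 6188) + 22282)*(379420/9) = (13761 + 22282)*(379420/9) = 36043*(379420/9) = 13675435060/9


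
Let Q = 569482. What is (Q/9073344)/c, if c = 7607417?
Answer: 284741/34512355696224 ≈ 8.2504e-9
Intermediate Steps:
(Q/9073344)/c = (569482/9073344)/7607417 = (569482*(1/9073344))*(1/7607417) = (284741/4536672)*(1/7607417) = 284741/34512355696224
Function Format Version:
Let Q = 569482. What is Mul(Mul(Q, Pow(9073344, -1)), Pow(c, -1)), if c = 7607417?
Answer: Rational(284741, 34512355696224) ≈ 8.2504e-9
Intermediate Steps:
Mul(Mul(Q, Pow(9073344, -1)), Pow(c, -1)) = Mul(Mul(569482, Pow(9073344, -1)), Pow(7607417, -1)) = Mul(Mul(569482, Rational(1, 9073344)), Rational(1, 7607417)) = Mul(Rational(284741, 4536672), Rational(1, 7607417)) = Rational(284741, 34512355696224)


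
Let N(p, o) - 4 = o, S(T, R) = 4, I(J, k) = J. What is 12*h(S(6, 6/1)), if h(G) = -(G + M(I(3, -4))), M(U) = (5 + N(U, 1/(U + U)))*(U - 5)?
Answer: 172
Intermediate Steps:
N(p, o) = 4 + o
M(U) = (-5 + U)*(9 + 1/(2*U)) (M(U) = (5 + (4 + 1/(U + U)))*(U - 5) = (5 + (4 + 1/(2*U)))*(-5 + U) = (9 + 1/(2*U))*(-5 + U) = (-5 + U)*(9 + 1/(2*U)))
h(G) = 55/3 - G (h(G) = -(G + (-89/2 + 9*3 - 5/2/3)) = -(G + (-89/2 + 27 - 5/2*⅓)) = -(G + (-89/2 + 27 - ⅚)) = -(G - 55/3) = -(-55/3 + G) = 55/3 - G)
12*h(S(6, 6/1)) = 12*(55/3 - 1*4) = 12*(55/3 - 4) = 12*(43/3) = 172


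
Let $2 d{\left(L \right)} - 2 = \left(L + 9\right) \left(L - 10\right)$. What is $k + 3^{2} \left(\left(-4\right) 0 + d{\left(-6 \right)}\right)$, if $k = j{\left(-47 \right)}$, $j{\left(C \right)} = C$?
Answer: $-254$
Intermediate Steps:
$d{\left(L \right)} = 1 + \frac{\left(-10 + L\right) \left(9 + L\right)}{2}$ ($d{\left(L \right)} = 1 + \frac{\left(L + 9\right) \left(L - 10\right)}{2} = 1 + \frac{\left(9 + L\right) \left(-10 + L\right)}{2} = 1 + \frac{\left(-10 + L\right) \left(9 + L\right)}{2}$)
$k = -47$
$k + 3^{2} \left(\left(-4\right) 0 + d{\left(-6 \right)}\right) = -47 + 3^{2} \left(\left(-4\right) 0 - \left(41 - 18\right)\right) = -47 + 9 \left(0 + \left(-44 + \frac{1}{2} \cdot 36 + 3\right)\right) = -47 + 9 \left(0 + \left(-44 + 18 + 3\right)\right) = -47 + 9 \left(0 - 23\right) = -47 + 9 \left(-23\right) = -47 - 207 = -254$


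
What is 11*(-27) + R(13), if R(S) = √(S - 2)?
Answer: -297 + √11 ≈ -293.68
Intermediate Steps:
R(S) = √(-2 + S)
11*(-27) + R(13) = 11*(-27) + √(-2 + 13) = -297 + √11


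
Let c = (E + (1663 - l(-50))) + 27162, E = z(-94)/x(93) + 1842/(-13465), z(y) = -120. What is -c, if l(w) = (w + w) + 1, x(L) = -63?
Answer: -8179194778/282765 ≈ -28926.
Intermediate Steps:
l(w) = 1 + 2*w (l(w) = 2*w + 1 = 1 + 2*w)
E = 499918/282765 (E = -120/(-63) + 1842/(-13465) = -120*(-1/63) + 1842*(-1/13465) = 40/21 - 1842/13465 = 499918/282765 ≈ 1.7680)
c = 8179194778/282765 (c = (499918/282765 + (1663 - (1 + 2*(-50)))) + 27162 = (499918/282765 + (1663 - (1 - 100))) + 27162 = (499918/282765 + (1663 - 1*(-99))) + 27162 = (499918/282765 + (1663 + 99)) + 27162 = (499918/282765 + 1762) + 27162 = 498731848/282765 + 27162 = 8179194778/282765 ≈ 28926.)
-c = -1*8179194778/282765 = -8179194778/282765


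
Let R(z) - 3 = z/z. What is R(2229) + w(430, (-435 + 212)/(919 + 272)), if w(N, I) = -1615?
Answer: -1611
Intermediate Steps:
R(z) = 4 (R(z) = 3 + z/z = 3 + 1 = 4)
R(2229) + w(430, (-435 + 212)/(919 + 272)) = 4 - 1615 = -1611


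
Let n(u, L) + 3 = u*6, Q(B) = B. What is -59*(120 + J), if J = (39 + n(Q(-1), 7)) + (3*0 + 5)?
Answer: -9145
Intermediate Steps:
n(u, L) = -3 + 6*u (n(u, L) = -3 + u*6 = -3 + 6*u)
J = 35 (J = (39 + (-3 + 6*(-1))) + (3*0 + 5) = (39 + (-3 - 6)) + (0 + 5) = (39 - 9) + 5 = 30 + 5 = 35)
-59*(120 + J) = -59*(120 + 35) = -59*155 = -9145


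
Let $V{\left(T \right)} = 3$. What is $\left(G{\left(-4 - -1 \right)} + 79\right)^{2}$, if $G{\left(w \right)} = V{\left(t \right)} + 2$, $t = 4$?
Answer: $7056$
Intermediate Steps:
$G{\left(w \right)} = 5$ ($G{\left(w \right)} = 3 + 2 = 5$)
$\left(G{\left(-4 - -1 \right)} + 79\right)^{2} = \left(5 + 79\right)^{2} = 84^{2} = 7056$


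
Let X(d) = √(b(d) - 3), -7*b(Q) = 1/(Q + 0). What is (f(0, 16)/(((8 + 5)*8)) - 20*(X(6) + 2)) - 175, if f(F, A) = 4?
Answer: -5589/26 - 10*I*√5334/21 ≈ -214.96 - 34.778*I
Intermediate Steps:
b(Q) = -1/(7*Q) (b(Q) = -1/(7*(Q + 0)) = -1/(7*Q))
X(d) = √(-3 - 1/(7*d)) (X(d) = √(-1/(7*d) - 3) = √(-3 - 1/(7*d)))
(f(0, 16)/(((8 + 5)*8)) - 20*(X(6) + 2)) - 175 = (4/(((8 + 5)*8)) - 20*(√(-147 - 7/6)/7 + 2)) - 175 = (4/((13*8)) - 20*(√(-147 - 7*⅙)/7 + 2)) - 175 = (4/104 - 20*(√(-147 - 7/6)/7 + 2)) - 175 = (4*(1/104) - 20*(√(-889/6)/7 + 2)) - 175 = (1/26 - 20*((I*√5334/6)/7 + 2)) - 175 = (1/26 - 20*(I*√5334/42 + 2)) - 175 = (1/26 - 20*(2 + I*√5334/42)) - 175 = (1/26 + (-40 - 10*I*√5334/21)) - 175 = (-1039/26 - 10*I*√5334/21) - 175 = -5589/26 - 10*I*√5334/21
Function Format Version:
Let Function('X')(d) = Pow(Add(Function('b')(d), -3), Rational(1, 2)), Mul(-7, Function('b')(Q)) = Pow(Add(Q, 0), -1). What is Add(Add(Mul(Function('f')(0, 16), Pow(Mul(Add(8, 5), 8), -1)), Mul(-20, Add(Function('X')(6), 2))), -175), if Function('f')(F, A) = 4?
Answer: Add(Rational(-5589, 26), Mul(Rational(-10, 21), I, Pow(5334, Rational(1, 2)))) ≈ Add(-214.96, Mul(-34.778, I))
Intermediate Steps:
Function('b')(Q) = Mul(Rational(-1, 7), Pow(Q, -1)) (Function('b')(Q) = Mul(Rational(-1, 7), Pow(Add(Q, 0), -1)) = Mul(Rational(-1, 7), Pow(Q, -1)))
Function('X')(d) = Pow(Add(-3, Mul(Rational(-1, 7), Pow(d, -1))), Rational(1, 2)) (Function('X')(d) = Pow(Add(Mul(Rational(-1, 7), Pow(d, -1)), -3), Rational(1, 2)) = Pow(Add(-3, Mul(Rational(-1, 7), Pow(d, -1))), Rational(1, 2)))
Add(Add(Mul(Function('f')(0, 16), Pow(Mul(Add(8, 5), 8), -1)), Mul(-20, Add(Function('X')(6), 2))), -175) = Add(Add(Mul(4, Pow(Mul(Add(8, 5), 8), -1)), Mul(-20, Add(Mul(Rational(1, 7), Pow(Add(-147, Mul(-7, Pow(6, -1))), Rational(1, 2))), 2))), -175) = Add(Add(Mul(4, Pow(Mul(13, 8), -1)), Mul(-20, Add(Mul(Rational(1, 7), Pow(Add(-147, Mul(-7, Rational(1, 6))), Rational(1, 2))), 2))), -175) = Add(Add(Mul(4, Pow(104, -1)), Mul(-20, Add(Mul(Rational(1, 7), Pow(Add(-147, Rational(-7, 6)), Rational(1, 2))), 2))), -175) = Add(Add(Mul(4, Rational(1, 104)), Mul(-20, Add(Mul(Rational(1, 7), Pow(Rational(-889, 6), Rational(1, 2))), 2))), -175) = Add(Add(Rational(1, 26), Mul(-20, Add(Mul(Rational(1, 7), Mul(Rational(1, 6), I, Pow(5334, Rational(1, 2)))), 2))), -175) = Add(Add(Rational(1, 26), Mul(-20, Add(Mul(Rational(1, 42), I, Pow(5334, Rational(1, 2))), 2))), -175) = Add(Add(Rational(1, 26), Mul(-20, Add(2, Mul(Rational(1, 42), I, Pow(5334, Rational(1, 2)))))), -175) = Add(Add(Rational(1, 26), Add(-40, Mul(Rational(-10, 21), I, Pow(5334, Rational(1, 2))))), -175) = Add(Add(Rational(-1039, 26), Mul(Rational(-10, 21), I, Pow(5334, Rational(1, 2)))), -175) = Add(Rational(-5589, 26), Mul(Rational(-10, 21), I, Pow(5334, Rational(1, 2))))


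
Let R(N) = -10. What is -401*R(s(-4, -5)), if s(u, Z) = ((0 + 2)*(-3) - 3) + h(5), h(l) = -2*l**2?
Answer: 4010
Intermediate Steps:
s(u, Z) = -59 (s(u, Z) = ((0 + 2)*(-3) - 3) - 2*5**2 = (2*(-3) - 3) - 2*25 = (-6 - 3) - 50 = -9 - 50 = -59)
-401*R(s(-4, -5)) = -401*(-10) = 4010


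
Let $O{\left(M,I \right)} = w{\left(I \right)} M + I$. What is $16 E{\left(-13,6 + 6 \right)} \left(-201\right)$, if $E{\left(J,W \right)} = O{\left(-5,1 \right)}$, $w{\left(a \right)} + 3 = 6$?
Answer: $45024$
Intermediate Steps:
$w{\left(a \right)} = 3$ ($w{\left(a \right)} = -3 + 6 = 3$)
$O{\left(M,I \right)} = I + 3 M$ ($O{\left(M,I \right)} = 3 M + I = I + 3 M$)
$E{\left(J,W \right)} = -14$ ($E{\left(J,W \right)} = 1 + 3 \left(-5\right) = 1 - 15 = -14$)
$16 E{\left(-13,6 + 6 \right)} \left(-201\right) = 16 \left(-14\right) \left(-201\right) = \left(-224\right) \left(-201\right) = 45024$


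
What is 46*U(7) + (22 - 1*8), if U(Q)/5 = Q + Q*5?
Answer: 9674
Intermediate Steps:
U(Q) = 30*Q (U(Q) = 5*(Q + Q*5) = 5*(Q + 5*Q) = 5*(6*Q) = 30*Q)
46*U(7) + (22 - 1*8) = 46*(30*7) + (22 - 1*8) = 46*210 + (22 - 8) = 9660 + 14 = 9674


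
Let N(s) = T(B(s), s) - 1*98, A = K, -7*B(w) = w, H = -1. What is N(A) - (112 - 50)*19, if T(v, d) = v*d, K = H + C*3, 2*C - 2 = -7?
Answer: -36017/28 ≈ -1286.3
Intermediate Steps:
C = -5/2 (C = 1 + (½)*(-7) = 1 - 7/2 = -5/2 ≈ -2.5000)
B(w) = -w/7
K = -17/2 (K = -1 - 5/2*3 = -1 - 15/2 = -17/2 ≈ -8.5000)
T(v, d) = d*v
A = -17/2 ≈ -8.5000
N(s) = -98 - s²/7 (N(s) = s*(-s/7) - 1*98 = -s²/7 - 98 = -98 - s²/7)
N(A) - (112 - 50)*19 = (-98 - (-17/2)²/7) - (112 - 50)*19 = (-98 - ⅐*289/4) - 62*19 = (-98 - 289/28) - 1*1178 = -3033/28 - 1178 = -36017/28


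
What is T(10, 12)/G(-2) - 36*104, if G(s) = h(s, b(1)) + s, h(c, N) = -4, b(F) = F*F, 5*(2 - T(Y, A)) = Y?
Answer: -3744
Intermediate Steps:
T(Y, A) = 2 - Y/5
b(F) = F**2
G(s) = -4 + s
T(10, 12)/G(-2) - 36*104 = (2 - 1/5*10)/(-4 - 2) - 36*104 = (2 - 2)/(-6) - 3744 = 0*(-1/6) - 3744 = 0 - 3744 = -3744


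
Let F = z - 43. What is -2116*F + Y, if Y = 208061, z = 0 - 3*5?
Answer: 330789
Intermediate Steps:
z = -15 (z = 0 - 15 = -15)
F = -58 (F = -15 - 43 = -58)
-2116*F + Y = -2116*(-58) + 208061 = 122728 + 208061 = 330789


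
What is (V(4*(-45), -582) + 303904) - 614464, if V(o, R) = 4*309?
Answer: -309324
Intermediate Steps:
V(o, R) = 1236
(V(4*(-45), -582) + 303904) - 614464 = (1236 + 303904) - 614464 = 305140 - 614464 = -309324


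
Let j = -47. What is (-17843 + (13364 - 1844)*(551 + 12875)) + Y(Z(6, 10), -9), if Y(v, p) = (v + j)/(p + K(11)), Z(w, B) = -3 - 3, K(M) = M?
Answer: 309299301/2 ≈ 1.5465e+8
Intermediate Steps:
Z(w, B) = -6
Y(v, p) = (-47 + v)/(11 + p) (Y(v, p) = (v - 47)/(p + 11) = (-47 + v)/(11 + p))
(-17843 + (13364 - 1844)*(551 + 12875)) + Y(Z(6, 10), -9) = (-17843 + (13364 - 1844)*(551 + 12875)) + (-47 - 6)/(11 - 9) = (-17843 + 11520*13426) - 53/2 = (-17843 + 154667520) + (½)*(-53) = 154649677 - 53/2 = 309299301/2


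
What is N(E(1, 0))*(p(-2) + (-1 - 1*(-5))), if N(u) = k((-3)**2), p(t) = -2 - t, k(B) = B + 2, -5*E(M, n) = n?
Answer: 44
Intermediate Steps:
E(M, n) = -n/5
k(B) = 2 + B
N(u) = 11 (N(u) = 2 + (-3)**2 = 2 + 9 = 11)
N(E(1, 0))*(p(-2) + (-1 - 1*(-5))) = 11*((-2 - 1*(-2)) + (-1 - 1*(-5))) = 11*((-2 + 2) + (-1 + 5)) = 11*(0 + 4) = 11*4 = 44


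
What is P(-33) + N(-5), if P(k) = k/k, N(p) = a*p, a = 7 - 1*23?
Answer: 81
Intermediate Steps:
a = -16 (a = 7 - 23 = -16)
N(p) = -16*p
P(k) = 1
P(-33) + N(-5) = 1 - 16*(-5) = 1 + 80 = 81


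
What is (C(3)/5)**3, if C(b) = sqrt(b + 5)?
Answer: 16*sqrt(2)/125 ≈ 0.18102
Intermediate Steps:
C(b) = sqrt(5 + b)
(C(3)/5)**3 = (sqrt(5 + 3)/5)**3 = (sqrt(8)*(1/5))**3 = ((2*sqrt(2))*(1/5))**3 = (2*sqrt(2)/5)**3 = 16*sqrt(2)/125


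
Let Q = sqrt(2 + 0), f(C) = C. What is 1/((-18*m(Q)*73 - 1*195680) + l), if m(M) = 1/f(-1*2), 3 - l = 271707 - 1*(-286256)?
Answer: -1/752983 ≈ -1.3281e-6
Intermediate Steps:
l = -557960 (l = 3 - (271707 - 1*(-286256)) = 3 - (271707 + 286256) = 3 - 1*557963 = 3 - 557963 = -557960)
Q = sqrt(2) ≈ 1.4142
m(M) = -1/2 (m(M) = 1/(-1*2) = 1/(-2) = -1/2)
1/((-18*m(Q)*73 - 1*195680) + l) = 1/((-18*(-1/2)*73 - 1*195680) - 557960) = 1/((9*73 - 195680) - 557960) = 1/((657 - 195680) - 557960) = 1/(-195023 - 557960) = 1/(-752983) = -1/752983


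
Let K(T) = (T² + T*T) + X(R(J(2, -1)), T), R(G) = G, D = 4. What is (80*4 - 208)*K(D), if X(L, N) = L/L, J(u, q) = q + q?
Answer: 3696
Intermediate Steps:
J(u, q) = 2*q
X(L, N) = 1
K(T) = 1 + 2*T² (K(T) = (T² + T*T) + 1 = (T² + T²) + 1 = 2*T² + 1 = 1 + 2*T²)
(80*4 - 208)*K(D) = (80*4 - 208)*(1 + 2*4²) = (320 - 208)*(1 + 2*16) = 112*(1 + 32) = 112*33 = 3696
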